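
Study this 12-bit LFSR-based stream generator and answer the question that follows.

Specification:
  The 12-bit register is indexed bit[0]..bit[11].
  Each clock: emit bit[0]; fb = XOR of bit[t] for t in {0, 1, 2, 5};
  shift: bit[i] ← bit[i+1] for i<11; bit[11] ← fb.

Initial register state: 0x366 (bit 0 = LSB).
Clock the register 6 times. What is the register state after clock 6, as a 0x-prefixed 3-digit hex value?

0x5CD

reg_0 = 0x366
clock 1: out=0, reg = 0x9B3
clock 2: out=1, reg = 0xCD9
clock 3: out=1, reg = 0xE6C
clock 4: out=0, reg = 0x736
clock 5: out=0, reg = 0xB9B
clock 6: out=1, reg = 0x5CD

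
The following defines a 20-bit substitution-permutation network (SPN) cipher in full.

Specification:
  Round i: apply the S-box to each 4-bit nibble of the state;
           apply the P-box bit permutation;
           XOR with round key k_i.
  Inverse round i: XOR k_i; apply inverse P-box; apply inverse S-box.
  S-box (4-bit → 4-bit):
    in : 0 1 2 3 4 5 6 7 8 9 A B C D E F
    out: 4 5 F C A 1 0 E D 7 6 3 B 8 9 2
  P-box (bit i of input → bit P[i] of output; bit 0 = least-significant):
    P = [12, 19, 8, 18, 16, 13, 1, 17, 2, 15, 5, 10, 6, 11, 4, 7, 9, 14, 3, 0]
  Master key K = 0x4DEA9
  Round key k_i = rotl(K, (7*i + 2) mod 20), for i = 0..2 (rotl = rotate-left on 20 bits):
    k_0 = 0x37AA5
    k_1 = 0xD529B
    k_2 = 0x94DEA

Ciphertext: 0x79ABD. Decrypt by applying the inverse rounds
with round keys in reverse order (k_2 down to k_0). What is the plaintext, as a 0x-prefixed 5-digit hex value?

0xD2091

s_0 = ciphertext = 0x79ABD
s_1 = InvRound(s_0, k_2) = 0xC1C32
s_2 = InvRound(s_1, k_1) = 0x24356
s_3 = InvRound(s_2, k_0) = 0xD2091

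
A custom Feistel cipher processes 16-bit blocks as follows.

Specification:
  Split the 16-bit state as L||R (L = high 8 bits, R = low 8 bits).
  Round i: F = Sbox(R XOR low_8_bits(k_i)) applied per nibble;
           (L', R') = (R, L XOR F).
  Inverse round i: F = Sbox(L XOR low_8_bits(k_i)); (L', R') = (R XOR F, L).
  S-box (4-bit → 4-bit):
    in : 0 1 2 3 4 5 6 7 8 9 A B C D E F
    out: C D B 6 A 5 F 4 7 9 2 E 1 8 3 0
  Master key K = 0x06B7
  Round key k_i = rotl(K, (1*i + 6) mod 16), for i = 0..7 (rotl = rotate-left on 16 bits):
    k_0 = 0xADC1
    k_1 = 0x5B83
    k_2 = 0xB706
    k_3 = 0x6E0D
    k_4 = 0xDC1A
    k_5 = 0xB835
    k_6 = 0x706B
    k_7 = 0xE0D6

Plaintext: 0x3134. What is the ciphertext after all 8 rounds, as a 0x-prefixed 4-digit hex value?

s_0 = plaintext = 0x3134
s_1 = Round(s_0, k_0) = 0x3434
s_2 = Round(s_1, k_1) = 0x34D0
s_3 = Round(s_2, k_2) = 0xD0BB
s_4 = Round(s_3, k_3) = 0xBB3F
s_5 = Round(s_4, k_4) = 0x3F0E
s_6 = Round(s_5, k_5) = 0x0E51
s_7 = Round(s_6, k_6) = 0x516C
s_8 = Round(s_7, k_7) = 0x6CB3

0x6CB3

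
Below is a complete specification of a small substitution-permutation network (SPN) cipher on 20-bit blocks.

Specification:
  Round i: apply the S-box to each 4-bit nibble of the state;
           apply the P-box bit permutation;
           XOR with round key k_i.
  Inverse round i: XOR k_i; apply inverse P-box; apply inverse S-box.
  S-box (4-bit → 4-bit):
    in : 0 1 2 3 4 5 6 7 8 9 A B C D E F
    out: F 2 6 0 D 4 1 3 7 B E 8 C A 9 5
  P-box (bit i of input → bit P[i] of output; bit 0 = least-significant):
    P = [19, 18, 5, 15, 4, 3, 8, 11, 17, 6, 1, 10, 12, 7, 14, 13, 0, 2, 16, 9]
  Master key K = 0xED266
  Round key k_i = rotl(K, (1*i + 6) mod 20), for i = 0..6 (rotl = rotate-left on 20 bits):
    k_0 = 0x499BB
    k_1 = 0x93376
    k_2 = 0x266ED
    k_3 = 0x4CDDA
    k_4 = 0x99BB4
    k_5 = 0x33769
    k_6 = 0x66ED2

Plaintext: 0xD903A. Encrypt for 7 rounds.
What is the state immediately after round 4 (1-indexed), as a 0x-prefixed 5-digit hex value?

0xC67C1

s_0 = plaintext = 0xD903A
s_1 = Round(s_0, k_0) = 0x22F5D
s_2 = Round(s_1, k_1) = 0xEF2F0
s_3 = Round(s_2, k_2) = 0xEB59E
s_4 = Round(s_3, k_3) = 0xC67C1
s_5 = Round(s_4, k_4) = 0xE80F4
s_6 = Round(s_5, k_5) = 0x9E09A
s_7 = Round(s_6, k_6) = 0x0D0AD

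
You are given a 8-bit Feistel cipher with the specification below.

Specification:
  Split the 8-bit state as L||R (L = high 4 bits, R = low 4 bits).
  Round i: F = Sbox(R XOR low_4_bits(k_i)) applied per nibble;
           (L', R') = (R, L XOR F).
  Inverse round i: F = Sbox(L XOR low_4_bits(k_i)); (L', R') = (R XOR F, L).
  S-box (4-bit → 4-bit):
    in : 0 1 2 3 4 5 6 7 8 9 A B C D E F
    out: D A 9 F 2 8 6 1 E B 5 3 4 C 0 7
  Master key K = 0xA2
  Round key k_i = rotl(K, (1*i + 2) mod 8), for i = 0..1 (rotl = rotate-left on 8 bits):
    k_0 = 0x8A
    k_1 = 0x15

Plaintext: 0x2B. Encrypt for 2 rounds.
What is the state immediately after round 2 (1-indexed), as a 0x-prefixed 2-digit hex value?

s_0 = plaintext = 0x2B
s_1 = Round(s_0, k_0) = 0xB8
s_2 = Round(s_1, k_1) = 0x87

0x87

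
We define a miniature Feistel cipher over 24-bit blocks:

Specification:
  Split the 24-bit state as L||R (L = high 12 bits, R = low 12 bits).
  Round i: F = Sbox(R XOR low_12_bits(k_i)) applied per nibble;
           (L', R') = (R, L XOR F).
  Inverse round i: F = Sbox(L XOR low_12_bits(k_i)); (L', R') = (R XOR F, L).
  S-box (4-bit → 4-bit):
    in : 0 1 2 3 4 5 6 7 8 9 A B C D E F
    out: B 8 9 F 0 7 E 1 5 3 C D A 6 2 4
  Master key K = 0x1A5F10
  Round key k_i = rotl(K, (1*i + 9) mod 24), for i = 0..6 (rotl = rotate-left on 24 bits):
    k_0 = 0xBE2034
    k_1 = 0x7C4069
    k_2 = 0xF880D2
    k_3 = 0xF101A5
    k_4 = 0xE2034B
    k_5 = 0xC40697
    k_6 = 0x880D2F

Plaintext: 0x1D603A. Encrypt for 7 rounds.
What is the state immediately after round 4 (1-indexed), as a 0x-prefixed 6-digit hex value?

s_0 = plaintext = 0x1D603A
s_1 = Round(s_0, k_0) = 0x03AA64
s_2 = Round(s_1, k_1) = 0xA64C8C
s_3 = Round(s_2, k_2) = 0xC8C016
s_4 = Round(s_3, k_3) = 0x016453
s_5 = Round(s_4, k_4) = 0x453193
s_6 = Round(s_5, k_5) = 0x1935E3
s_7 = Round(s_6, k_6) = 0x5E3439

0x016453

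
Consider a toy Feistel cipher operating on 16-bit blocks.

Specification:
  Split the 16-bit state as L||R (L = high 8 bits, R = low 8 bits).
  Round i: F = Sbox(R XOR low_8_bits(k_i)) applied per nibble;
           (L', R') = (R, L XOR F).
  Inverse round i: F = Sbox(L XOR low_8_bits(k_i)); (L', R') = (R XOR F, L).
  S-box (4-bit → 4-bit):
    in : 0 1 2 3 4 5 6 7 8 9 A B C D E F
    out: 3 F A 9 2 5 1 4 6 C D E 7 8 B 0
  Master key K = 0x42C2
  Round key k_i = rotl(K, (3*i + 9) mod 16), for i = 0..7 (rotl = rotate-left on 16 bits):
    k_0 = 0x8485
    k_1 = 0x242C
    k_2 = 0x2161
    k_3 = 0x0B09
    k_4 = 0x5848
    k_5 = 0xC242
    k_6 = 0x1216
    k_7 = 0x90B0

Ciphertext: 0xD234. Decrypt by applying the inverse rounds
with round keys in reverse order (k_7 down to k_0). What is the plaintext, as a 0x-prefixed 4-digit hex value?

s_0 = ciphertext = 0xD234
s_1 = InvRound(s_0, k_7) = 0x2ED2
s_2 = InvRound(s_1, k_6) = 0x442E
s_3 = InvRound(s_2, k_5) = 0x1F44
s_4 = InvRound(s_3, k_4) = 0x101F
s_5 = InvRound(s_4, k_3) = 0xE310
s_6 = InvRound(s_5, k_2) = 0x7AE3
s_7 = InvRound(s_6, k_1) = 0xB27A
s_8 = InvRound(s_7, k_0) = 0xEEB2

0xEEB2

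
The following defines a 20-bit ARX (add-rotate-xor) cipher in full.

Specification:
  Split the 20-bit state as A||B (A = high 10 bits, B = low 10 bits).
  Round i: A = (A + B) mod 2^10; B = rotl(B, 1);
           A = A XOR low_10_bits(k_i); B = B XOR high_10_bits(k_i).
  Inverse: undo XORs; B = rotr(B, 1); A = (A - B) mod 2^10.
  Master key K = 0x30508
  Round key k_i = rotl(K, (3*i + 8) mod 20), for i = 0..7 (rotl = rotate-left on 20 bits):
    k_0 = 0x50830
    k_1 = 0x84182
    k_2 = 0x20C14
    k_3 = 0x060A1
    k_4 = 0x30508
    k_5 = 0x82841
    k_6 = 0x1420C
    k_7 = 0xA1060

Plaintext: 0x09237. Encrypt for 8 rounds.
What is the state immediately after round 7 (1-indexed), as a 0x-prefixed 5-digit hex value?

s_0 = plaintext = 0x09237
s_1 = Round(s_0, k_0) = 0x9AD2D
s_2 = Round(s_1, k_1) = 0x8684A
s_3 = Round(s_2, k_2) = 0x9C017
s_4 = Round(s_3, k_3) = 0x89836
s_5 = Round(s_4, k_4) = 0xD50AD
s_6 = Round(s_5, k_5) = 0x10350
s_7 = Round(s_6, k_6) = 0x672F1
s_8 = Round(s_7, k_7) = 0x3B767

0x672F1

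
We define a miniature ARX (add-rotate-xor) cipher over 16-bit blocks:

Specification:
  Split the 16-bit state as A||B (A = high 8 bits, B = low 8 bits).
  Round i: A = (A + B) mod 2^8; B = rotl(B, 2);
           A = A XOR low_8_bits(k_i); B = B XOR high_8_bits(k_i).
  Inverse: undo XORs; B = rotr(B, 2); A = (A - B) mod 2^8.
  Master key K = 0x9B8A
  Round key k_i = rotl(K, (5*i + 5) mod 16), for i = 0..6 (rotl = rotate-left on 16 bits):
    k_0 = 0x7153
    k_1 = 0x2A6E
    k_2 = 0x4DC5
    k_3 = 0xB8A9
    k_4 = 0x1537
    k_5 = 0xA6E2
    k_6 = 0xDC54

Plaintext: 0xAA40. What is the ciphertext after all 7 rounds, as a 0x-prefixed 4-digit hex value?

s_0 = plaintext = 0xAA40
s_1 = Round(s_0, k_0) = 0xB970
s_2 = Round(s_1, k_1) = 0x47EB
s_3 = Round(s_2, k_2) = 0xF7E2
s_4 = Round(s_3, k_3) = 0x7033
s_5 = Round(s_4, k_4) = 0x94D9
s_6 = Round(s_5, k_5) = 0x8FC1
s_7 = Round(s_6, k_6) = 0x04DB

0x04DB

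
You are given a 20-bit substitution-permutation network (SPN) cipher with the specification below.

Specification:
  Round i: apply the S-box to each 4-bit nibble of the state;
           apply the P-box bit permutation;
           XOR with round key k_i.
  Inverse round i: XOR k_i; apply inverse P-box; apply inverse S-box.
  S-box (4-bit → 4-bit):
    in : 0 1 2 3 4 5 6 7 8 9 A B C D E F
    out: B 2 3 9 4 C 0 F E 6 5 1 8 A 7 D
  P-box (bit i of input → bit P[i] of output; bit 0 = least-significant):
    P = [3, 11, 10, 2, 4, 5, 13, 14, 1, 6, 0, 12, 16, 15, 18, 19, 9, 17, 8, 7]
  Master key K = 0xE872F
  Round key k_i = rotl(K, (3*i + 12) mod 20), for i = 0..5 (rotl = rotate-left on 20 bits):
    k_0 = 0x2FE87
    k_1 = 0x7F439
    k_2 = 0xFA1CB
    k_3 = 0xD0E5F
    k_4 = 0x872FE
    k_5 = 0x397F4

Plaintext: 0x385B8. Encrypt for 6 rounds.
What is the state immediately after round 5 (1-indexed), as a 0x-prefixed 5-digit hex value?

s_0 = plaintext = 0x385B8
s_1 = Round(s_0, k_0) = 0xE6012
s_2 = Round(s_1, k_1) = 0x5EF53
s_3 = Round(s_2, k_2) = 0xA5044
s_4 = Round(s_3, k_3) = 0x1391D
s_5 = Round(s_4, k_4) = 0x37A9B
s_6 = Round(s_5, k_5) = 0xE355F

0x37A9B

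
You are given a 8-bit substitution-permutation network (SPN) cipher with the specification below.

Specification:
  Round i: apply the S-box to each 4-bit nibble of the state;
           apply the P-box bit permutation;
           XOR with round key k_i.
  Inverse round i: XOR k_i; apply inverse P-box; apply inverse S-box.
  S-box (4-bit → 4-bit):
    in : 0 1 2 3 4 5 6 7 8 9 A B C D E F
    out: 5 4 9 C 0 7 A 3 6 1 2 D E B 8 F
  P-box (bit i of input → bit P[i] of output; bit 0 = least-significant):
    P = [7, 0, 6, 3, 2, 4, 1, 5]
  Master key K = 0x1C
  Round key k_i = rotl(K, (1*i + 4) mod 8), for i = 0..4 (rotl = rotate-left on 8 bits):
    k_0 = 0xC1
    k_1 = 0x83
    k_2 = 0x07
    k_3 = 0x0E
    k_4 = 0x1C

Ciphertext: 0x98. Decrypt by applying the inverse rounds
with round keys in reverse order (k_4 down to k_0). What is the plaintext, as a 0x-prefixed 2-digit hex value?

s_0 = ciphertext = 0x98
s_1 = InvRound(s_0, k_4) = 0x99
s_2 = InvRound(s_1, k_3) = 0x57
s_3 = InvRound(s_2, k_2) = 0xA1
s_4 = InvRound(s_3, k_1) = 0x34
s_5 = InvRound(s_4, k_0) = 0xD5

0xD5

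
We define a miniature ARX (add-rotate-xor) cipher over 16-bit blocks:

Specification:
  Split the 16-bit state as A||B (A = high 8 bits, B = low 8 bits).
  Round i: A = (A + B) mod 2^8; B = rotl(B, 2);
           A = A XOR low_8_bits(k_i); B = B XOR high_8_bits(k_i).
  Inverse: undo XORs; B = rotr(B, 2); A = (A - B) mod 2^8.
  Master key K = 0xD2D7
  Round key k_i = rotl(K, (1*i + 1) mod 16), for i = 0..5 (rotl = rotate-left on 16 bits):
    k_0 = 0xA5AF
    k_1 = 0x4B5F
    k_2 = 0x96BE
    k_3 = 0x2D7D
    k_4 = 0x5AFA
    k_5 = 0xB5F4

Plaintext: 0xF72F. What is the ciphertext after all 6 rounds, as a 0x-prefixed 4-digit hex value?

s_0 = plaintext = 0xF72F
s_1 = Round(s_0, k_0) = 0x8919
s_2 = Round(s_1, k_1) = 0xFD2F
s_3 = Round(s_2, k_2) = 0x922A
s_4 = Round(s_3, k_3) = 0xC185
s_5 = Round(s_4, k_4) = 0xBC4C
s_6 = Round(s_5, k_5) = 0xFC84

0xFC84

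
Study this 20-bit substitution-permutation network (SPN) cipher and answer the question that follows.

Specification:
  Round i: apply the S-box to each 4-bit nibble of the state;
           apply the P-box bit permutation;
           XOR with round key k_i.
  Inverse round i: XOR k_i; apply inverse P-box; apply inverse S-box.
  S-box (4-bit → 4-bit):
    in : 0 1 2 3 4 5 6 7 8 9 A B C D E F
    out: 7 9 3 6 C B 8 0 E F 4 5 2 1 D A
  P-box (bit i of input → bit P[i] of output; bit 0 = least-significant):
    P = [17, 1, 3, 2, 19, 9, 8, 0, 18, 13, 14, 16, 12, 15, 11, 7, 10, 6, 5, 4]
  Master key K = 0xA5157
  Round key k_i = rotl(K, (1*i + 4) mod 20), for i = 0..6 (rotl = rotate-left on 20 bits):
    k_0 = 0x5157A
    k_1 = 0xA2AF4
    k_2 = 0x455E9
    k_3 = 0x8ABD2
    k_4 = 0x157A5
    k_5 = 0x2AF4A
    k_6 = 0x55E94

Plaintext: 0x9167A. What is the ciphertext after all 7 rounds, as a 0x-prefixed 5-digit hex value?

s_0 = plaintext = 0x9167A
s_1 = Round(s_0, k_0) = 0x40182
s_2 = Round(s_1, k_1) = 0xDB1C7
s_3 = Round(s_2, k_2) = 0x14BE9
s_4 = Round(s_3, k_3) = 0x6E64D
s_5 = Round(s_4, k_4) = 0x24E34
s_6 = Round(s_5, k_5) = 0x7E086
s_7 = Round(s_6, k_6) = 0x12511

0x12511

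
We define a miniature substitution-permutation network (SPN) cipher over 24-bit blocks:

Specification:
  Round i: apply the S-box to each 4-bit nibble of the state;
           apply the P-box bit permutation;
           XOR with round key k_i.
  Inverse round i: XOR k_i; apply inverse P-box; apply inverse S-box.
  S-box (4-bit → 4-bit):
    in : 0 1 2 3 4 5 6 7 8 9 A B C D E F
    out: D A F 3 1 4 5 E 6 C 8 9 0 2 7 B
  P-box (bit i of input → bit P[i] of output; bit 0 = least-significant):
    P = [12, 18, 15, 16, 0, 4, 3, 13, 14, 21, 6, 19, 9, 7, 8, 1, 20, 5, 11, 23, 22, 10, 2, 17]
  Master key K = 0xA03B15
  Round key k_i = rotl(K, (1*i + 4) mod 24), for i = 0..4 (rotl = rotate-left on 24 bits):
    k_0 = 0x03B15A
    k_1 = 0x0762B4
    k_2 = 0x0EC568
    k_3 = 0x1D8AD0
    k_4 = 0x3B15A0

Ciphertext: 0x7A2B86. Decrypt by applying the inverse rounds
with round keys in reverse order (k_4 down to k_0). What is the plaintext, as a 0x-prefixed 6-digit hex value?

0x1A9984

s_0 = ciphertext = 0x7A2B86
s_1 = InvRound(s_0, k_4) = 0xE8BCAB
s_2 = InvRound(s_1, k_3) = 0x3FB82F
s_3 = InvRound(s_2, k_2) = 0x869EBB
s_4 = InvRound(s_3, k_1) = 0x89A400
s_5 = InvRound(s_4, k_0) = 0x1A9984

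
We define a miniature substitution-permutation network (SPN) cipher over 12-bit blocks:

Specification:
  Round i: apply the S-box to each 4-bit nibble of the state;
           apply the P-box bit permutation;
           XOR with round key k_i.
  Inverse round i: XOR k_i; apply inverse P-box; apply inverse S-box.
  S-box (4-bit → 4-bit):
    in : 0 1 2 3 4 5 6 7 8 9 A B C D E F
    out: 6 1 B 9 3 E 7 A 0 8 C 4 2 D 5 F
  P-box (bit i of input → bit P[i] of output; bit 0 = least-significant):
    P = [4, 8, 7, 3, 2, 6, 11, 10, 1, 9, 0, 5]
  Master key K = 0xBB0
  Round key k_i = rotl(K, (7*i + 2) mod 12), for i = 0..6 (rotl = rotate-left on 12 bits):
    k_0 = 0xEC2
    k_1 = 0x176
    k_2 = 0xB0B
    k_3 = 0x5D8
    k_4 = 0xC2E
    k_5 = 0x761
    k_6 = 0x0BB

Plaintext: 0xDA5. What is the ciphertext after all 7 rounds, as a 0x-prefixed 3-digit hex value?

s_0 = plaintext = 0xDA5
s_1 = Round(s_0, k_0) = 0x369
s_2 = Round(s_1, k_1) = 0x918
s_3 = Round(s_2, k_2) = 0xB2F
s_4 = Round(s_3, k_3) = 0x005
s_5 = Round(s_4, k_4) = 0x7E7
s_6 = Round(s_5, k_5) = 0xC4D
s_7 = Round(s_6, k_6) = 0x267

0x267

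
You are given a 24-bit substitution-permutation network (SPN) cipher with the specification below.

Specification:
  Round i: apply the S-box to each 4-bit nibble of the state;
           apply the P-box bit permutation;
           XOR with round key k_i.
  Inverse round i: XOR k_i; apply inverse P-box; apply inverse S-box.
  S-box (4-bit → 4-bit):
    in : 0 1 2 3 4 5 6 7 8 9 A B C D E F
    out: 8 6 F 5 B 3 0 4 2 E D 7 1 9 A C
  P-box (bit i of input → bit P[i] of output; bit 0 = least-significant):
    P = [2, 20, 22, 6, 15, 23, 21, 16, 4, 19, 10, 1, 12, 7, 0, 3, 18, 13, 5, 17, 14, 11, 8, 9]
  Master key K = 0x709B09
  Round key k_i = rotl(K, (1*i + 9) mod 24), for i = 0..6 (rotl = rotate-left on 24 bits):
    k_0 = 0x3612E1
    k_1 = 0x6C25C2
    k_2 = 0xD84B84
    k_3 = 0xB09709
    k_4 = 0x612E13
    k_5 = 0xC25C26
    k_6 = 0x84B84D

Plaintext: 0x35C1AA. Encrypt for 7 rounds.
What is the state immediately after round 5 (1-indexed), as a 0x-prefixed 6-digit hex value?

s_0 = plaintext = 0x35C1AA
s_1 = Round(s_0, k_0) = 0x5BE7A5
s_2 = Round(s_1, k_1) = 0x59C96E
s_3 = Round(s_2, k_2) = 0xC237E6
s_4 = Round(s_3, k_3) = 0x37E328
s_5 = Round(s_4, k_4) = 0xD0EBAB
s_6 = Round(s_5, k_5) = 0xB99ABA
s_7 = Round(s_6, k_6) = 0x6655B2

0xD0EBAB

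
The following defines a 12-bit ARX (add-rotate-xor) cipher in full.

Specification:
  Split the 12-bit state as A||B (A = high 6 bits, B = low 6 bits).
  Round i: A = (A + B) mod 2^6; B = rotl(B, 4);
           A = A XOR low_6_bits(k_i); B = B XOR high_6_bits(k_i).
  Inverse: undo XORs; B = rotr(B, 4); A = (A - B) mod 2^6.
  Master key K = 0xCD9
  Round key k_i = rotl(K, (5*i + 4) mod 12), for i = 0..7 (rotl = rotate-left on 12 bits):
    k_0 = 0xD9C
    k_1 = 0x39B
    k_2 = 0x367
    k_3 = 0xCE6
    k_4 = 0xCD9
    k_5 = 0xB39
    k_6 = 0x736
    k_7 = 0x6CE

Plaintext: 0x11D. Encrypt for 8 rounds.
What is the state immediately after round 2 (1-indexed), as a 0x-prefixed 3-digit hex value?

s_0 = plaintext = 0x11D
s_1 = Round(s_0, k_0) = 0xF61
s_2 = Round(s_1, k_1) = 0x156
s_3 = Round(s_2, k_2) = 0xF28
s_4 = Round(s_3, k_3) = 0x0B9
s_5 = Round(s_4, k_4) = 0x8AD
s_6 = Round(s_5, k_5) = 0xDB7
s_7 = Round(s_6, k_6) = 0x6E1
s_8 = Round(s_7, k_7) = 0xC83

0x156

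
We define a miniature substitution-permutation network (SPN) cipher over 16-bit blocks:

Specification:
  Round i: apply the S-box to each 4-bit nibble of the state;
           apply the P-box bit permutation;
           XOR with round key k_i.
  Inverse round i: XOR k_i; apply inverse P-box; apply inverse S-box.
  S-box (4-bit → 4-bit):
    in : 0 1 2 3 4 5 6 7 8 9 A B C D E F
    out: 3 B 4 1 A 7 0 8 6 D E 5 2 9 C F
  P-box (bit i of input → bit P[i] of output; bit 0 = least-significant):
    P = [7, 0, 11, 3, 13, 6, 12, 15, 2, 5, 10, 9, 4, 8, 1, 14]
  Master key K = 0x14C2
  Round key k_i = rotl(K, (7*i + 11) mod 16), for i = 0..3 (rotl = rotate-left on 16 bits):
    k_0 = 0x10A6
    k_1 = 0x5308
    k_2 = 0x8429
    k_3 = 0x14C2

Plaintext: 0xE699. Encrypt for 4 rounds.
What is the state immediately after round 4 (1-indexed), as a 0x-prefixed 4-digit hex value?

s_0 = plaintext = 0xE699
s_1 = Round(s_0, k_0) = 0xE82C
s_2 = Round(s_1, k_1) = 0x072B
s_3 = Round(s_2, k_2) = 0x9FB9
s_4 = Round(s_3, k_3) = 0x6A7C

0x6A7C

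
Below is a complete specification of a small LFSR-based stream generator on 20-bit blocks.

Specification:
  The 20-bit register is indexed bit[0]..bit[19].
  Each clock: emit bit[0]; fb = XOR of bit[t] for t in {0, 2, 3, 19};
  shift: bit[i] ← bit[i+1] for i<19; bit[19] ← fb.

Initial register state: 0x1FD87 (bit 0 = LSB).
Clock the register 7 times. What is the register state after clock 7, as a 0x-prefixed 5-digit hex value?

reg_0 = 0x1FD87
clock 1: out=1, reg = 0x0FEC3
clock 2: out=1, reg = 0x87F61
clock 3: out=1, reg = 0x43FB0
clock 4: out=0, reg = 0x21FD8
clock 5: out=0, reg = 0x90FEC
clock 6: out=0, reg = 0xC87F6
clock 7: out=0, reg = 0x643FB

0x643FB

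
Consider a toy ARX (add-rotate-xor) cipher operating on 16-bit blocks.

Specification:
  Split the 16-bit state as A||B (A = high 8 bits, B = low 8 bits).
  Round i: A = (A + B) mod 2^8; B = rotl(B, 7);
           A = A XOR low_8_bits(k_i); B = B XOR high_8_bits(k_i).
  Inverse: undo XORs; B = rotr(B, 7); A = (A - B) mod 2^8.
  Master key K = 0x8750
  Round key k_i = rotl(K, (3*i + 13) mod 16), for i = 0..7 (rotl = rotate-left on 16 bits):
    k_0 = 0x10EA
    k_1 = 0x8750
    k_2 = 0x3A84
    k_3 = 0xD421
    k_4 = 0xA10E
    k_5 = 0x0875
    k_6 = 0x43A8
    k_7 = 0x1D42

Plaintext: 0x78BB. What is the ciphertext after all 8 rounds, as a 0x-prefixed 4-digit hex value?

0xD893

s_0 = plaintext = 0x78BB
s_1 = Round(s_0, k_0) = 0xD9CD
s_2 = Round(s_1, k_1) = 0xF661
s_3 = Round(s_2, k_2) = 0xD38A
s_4 = Round(s_3, k_3) = 0x7C91
s_5 = Round(s_4, k_4) = 0x0369
s_6 = Round(s_5, k_5) = 0x19BC
s_7 = Round(s_6, k_6) = 0x7D1D
s_8 = Round(s_7, k_7) = 0xD893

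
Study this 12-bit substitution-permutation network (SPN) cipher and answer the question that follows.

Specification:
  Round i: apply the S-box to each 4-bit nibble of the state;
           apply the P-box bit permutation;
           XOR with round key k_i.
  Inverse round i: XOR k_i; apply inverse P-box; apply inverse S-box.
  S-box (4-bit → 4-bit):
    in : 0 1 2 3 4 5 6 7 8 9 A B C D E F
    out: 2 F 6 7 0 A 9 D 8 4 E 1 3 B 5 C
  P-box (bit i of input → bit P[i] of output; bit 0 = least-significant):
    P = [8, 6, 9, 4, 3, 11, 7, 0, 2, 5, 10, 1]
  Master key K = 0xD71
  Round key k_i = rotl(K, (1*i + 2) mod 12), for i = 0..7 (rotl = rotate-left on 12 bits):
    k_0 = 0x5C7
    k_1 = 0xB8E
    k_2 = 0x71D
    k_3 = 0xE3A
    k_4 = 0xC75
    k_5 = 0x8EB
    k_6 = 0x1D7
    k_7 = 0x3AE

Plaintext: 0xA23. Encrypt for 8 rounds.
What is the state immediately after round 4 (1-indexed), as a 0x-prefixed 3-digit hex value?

0x053

s_0 = plaintext = 0xA23
s_1 = Round(s_0, k_0) = 0xA25
s_2 = Round(s_1, k_1) = 0x77C
s_3 = Round(s_2, k_2) = 0x2D2
s_4 = Round(s_3, k_3) = 0x053
s_5 = Round(s_4, k_4) = 0x714
s_6 = Round(s_5, k_5) = 0x464
s_7 = Round(s_6, k_6) = 0x1DE
s_8 = Round(s_7, k_7) = 0xC81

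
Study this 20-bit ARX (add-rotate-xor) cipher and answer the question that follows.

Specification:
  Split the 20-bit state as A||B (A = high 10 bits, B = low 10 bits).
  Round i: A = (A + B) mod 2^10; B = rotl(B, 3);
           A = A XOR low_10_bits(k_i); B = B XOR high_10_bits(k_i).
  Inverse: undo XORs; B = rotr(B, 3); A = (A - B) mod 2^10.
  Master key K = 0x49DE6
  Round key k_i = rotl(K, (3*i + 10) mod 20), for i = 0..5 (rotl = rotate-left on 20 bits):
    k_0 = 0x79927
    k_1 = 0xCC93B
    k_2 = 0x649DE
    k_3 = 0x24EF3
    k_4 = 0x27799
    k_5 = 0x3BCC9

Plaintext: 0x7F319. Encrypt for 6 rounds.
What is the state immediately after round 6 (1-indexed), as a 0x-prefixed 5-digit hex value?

s_0 = plaintext = 0x7F319
s_1 = Round(s_0, k_0) = 0x0C928
s_2 = Round(s_1, k_1) = 0x18670
s_3 = Round(s_2, k_2) = 0xC3E16
s_4 = Round(s_3, k_3) = 0xF5827
s_5 = Round(s_4, k_4) = 0x191A5
s_6 = Round(s_5, k_5) = 0xB01C4

0xB01C4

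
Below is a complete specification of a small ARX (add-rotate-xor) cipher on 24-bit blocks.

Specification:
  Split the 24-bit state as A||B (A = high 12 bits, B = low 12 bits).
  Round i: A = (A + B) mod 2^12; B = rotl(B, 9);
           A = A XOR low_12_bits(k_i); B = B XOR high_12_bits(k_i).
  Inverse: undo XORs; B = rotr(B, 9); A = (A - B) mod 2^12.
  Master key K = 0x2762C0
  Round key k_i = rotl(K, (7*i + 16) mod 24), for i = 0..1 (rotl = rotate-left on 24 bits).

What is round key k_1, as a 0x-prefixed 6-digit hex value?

0x13B160

K = 0x2762C0
k_0 = rotl(K, (7*0+16) mod 24) = rotl(K, 16) = 0xC02762
k_1 = rotl(K, (7*1+16) mod 24) = rotl(K, 23) = 0x13B160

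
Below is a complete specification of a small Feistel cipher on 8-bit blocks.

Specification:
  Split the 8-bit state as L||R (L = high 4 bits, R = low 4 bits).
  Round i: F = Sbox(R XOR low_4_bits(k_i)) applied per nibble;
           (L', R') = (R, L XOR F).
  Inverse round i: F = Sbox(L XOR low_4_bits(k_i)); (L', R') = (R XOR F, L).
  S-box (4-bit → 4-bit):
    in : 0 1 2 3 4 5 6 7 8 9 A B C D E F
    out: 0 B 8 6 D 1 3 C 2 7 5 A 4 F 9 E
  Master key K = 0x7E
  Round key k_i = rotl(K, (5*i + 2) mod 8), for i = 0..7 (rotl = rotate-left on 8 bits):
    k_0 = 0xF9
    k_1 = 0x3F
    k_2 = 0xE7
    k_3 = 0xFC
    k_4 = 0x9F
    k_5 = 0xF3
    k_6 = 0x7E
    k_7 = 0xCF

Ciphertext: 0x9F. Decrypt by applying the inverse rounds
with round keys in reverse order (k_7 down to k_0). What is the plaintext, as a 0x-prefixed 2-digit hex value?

s_0 = ciphertext = 0x9F
s_1 = InvRound(s_0, k_7) = 0xC9
s_2 = InvRound(s_1, k_6) = 0x1C
s_3 = InvRound(s_2, k_5) = 0x41
s_4 = InvRound(s_3, k_4) = 0xB4
s_5 = InvRound(s_4, k_3) = 0x8B
s_6 = InvRound(s_5, k_2) = 0x58
s_7 = InvRound(s_6, k_1) = 0xD5
s_8 = InvRound(s_7, k_0) = 0x8D

0x8D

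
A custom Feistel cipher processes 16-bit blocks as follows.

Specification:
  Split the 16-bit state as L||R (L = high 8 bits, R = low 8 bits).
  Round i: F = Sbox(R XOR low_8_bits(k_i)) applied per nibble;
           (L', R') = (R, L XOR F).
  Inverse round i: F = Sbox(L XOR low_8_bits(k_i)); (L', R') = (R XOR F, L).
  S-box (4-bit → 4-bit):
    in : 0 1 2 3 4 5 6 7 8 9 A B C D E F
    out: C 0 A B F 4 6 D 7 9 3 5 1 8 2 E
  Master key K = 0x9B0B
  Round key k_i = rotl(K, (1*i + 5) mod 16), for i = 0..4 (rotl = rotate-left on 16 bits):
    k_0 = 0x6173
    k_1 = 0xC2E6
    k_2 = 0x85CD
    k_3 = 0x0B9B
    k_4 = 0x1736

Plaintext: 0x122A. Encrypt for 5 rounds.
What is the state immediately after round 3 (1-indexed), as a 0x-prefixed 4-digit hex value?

0x7205

s_0 = plaintext = 0x122A
s_1 = Round(s_0, k_0) = 0x2A5B
s_2 = Round(s_1, k_1) = 0x5B72
s_3 = Round(s_2, k_2) = 0x7205
s_4 = Round(s_3, k_3) = 0x05E0
s_5 = Round(s_4, k_4) = 0xE083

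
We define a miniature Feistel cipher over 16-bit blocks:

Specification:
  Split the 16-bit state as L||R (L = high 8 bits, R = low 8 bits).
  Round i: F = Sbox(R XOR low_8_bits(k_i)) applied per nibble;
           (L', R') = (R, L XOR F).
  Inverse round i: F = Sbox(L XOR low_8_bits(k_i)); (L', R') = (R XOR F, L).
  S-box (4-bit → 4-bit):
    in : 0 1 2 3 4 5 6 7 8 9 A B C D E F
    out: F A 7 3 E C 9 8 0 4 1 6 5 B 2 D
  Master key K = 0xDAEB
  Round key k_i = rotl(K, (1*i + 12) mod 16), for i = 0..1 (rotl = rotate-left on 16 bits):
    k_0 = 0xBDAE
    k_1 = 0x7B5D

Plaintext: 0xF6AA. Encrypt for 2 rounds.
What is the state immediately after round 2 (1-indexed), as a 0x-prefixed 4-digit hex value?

0x0866

s_0 = plaintext = 0xF6AA
s_1 = Round(s_0, k_0) = 0xAA08
s_2 = Round(s_1, k_1) = 0x0866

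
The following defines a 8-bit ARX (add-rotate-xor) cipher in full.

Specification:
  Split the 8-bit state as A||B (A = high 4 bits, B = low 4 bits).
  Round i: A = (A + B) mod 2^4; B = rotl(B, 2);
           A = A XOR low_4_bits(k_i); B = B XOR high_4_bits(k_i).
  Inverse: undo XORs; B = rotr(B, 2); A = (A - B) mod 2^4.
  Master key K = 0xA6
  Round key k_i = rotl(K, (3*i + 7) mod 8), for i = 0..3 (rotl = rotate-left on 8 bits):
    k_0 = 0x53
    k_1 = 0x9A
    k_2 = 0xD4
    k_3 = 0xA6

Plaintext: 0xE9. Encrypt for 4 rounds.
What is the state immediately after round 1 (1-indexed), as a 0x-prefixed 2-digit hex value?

s_0 = plaintext = 0xE9
s_1 = Round(s_0, k_0) = 0x43
s_2 = Round(s_1, k_1) = 0xD5
s_3 = Round(s_2, k_2) = 0x68
s_4 = Round(s_3, k_3) = 0x88

0x43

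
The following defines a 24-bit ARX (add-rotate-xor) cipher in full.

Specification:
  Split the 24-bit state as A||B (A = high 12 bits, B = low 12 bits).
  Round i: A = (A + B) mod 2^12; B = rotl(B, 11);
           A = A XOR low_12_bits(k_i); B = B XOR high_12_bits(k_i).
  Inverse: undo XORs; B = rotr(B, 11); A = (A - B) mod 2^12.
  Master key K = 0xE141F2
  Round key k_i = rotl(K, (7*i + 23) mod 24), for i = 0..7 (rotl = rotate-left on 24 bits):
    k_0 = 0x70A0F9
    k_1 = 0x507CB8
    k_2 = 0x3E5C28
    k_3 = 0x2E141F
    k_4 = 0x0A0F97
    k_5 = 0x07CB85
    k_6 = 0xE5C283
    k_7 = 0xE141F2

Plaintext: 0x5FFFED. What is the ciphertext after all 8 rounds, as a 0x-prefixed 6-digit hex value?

0xEF44C5

s_0 = plaintext = 0x5FFFED
s_1 = Round(s_0, k_0) = 0x5158FC
s_2 = Round(s_1, k_1) = 0x2A9179
s_3 = Round(s_2, k_2) = 0x80AB59
s_4 = Round(s_3, k_3) = 0x77CF4D
s_5 = Round(s_4, k_4) = 0x95EF06
s_6 = Round(s_5, k_5) = 0x3E17FF
s_7 = Round(s_6, k_6) = 0x9635A3
s_8 = Round(s_7, k_7) = 0xEF44C5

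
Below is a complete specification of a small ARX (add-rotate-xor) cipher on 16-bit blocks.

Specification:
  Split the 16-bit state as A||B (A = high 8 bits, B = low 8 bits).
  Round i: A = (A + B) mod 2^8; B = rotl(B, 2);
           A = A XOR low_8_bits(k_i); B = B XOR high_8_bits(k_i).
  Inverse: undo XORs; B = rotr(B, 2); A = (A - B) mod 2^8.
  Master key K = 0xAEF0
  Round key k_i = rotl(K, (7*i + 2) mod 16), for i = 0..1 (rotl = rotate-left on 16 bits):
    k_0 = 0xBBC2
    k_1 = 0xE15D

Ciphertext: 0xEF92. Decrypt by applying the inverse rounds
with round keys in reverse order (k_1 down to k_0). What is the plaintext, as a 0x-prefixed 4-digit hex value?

0x3BD9

s_0 = ciphertext = 0xEF92
s_1 = InvRound(s_0, k_1) = 0xD6DC
s_2 = InvRound(s_1, k_0) = 0x3BD9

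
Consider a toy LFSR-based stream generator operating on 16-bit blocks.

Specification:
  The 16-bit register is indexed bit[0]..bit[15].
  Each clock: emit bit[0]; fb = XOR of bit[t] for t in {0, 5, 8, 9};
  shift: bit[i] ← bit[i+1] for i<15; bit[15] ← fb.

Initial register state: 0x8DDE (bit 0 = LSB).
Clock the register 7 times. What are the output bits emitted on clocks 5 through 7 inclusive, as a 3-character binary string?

reg_0 = 0x8DDE
clock 1: out=0, reg = 0xC6EF
clock 2: out=1, reg = 0xE377
clock 3: out=1, reg = 0x71BB
clock 4: out=1, reg = 0xB8DD
clock 5: out=1, reg = 0xDC6E
clock 6: out=0, reg = 0xEE37
clock 7: out=1, reg = 0xF71B

101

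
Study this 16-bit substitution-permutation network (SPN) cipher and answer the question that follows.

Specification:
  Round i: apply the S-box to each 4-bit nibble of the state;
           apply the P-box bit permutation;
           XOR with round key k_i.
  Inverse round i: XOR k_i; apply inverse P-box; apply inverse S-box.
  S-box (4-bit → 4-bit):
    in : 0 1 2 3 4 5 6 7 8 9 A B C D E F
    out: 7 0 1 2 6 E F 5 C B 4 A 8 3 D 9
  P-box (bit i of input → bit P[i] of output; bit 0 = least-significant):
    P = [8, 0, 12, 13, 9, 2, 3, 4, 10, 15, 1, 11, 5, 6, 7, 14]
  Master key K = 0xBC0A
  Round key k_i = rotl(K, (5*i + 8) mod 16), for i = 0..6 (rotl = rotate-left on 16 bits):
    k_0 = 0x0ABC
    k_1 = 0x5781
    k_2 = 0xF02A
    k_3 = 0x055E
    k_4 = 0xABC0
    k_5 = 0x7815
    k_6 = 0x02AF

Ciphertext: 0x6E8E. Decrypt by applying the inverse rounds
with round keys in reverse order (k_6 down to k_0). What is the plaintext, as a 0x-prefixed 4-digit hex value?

0x17CF

s_0 = ciphertext = 0x6E8E
s_1 = InvRound(s_0, k_6) = 0xFF1B
s_2 = InvRound(s_1, k_5) = 0x1002
s_3 = InvRound(s_2, k_4) = 0x452E
s_4 = InvRound(s_3, k_3) = 0x91C1
s_5 = InvRound(s_4, k_2) = 0x6AA9
s_6 = InvRound(s_5, k_1) = 0x2FAE
s_7 = InvRound(s_6, k_0) = 0x17CF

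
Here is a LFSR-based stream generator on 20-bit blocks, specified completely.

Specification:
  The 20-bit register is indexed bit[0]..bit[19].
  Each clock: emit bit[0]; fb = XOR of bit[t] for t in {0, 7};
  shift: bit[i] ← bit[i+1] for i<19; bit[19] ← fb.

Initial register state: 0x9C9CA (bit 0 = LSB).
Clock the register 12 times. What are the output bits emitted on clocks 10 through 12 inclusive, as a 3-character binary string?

reg_0 = 0x9C9CA
clock 1: out=0, reg = 0xCE4E5
clock 2: out=1, reg = 0x67272
clock 3: out=0, reg = 0x33939
clock 4: out=1, reg = 0x99C9C
clock 5: out=0, reg = 0xCCE4E
clock 6: out=0, reg = 0x66727
clock 7: out=1, reg = 0xB3393
clock 8: out=1, reg = 0x599C9
clock 9: out=1, reg = 0x2CCE4
clock 10: out=0, reg = 0x96672
clock 11: out=0, reg = 0x4B339
clock 12: out=1, reg = 0xA599C

001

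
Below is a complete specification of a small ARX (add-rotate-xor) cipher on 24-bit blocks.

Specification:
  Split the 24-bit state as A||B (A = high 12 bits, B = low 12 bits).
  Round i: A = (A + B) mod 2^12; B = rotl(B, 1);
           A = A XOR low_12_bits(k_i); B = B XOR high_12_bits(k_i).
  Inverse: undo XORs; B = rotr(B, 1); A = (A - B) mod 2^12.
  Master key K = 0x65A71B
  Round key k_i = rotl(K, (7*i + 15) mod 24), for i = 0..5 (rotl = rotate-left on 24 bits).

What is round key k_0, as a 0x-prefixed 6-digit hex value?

0x8DB2D3

K = 0x65A71B
k_0 = rotl(K, (7*0+15) mod 24) = rotl(K, 15) = 0x8DB2D3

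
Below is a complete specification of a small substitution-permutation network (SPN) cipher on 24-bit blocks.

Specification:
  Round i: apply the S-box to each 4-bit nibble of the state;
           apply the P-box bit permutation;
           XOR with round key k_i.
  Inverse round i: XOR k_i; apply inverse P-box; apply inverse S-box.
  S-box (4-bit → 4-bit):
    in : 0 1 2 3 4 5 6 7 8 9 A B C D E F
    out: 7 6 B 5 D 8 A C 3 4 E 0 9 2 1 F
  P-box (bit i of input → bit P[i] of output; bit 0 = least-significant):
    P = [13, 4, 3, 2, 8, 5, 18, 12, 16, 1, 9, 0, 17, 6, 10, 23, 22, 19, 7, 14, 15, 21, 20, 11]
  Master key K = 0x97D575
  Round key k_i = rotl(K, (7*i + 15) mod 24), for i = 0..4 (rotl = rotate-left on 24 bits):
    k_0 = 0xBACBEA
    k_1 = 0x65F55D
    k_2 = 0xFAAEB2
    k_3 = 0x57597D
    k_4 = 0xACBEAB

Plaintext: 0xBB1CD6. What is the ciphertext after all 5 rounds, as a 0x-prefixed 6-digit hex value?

s_0 = plaintext = 0xBB1CD6
s_1 = Round(s_0, k_0) = 0xBBCF9F
s_2 = Round(s_1, k_1) = 0xE2D742
s_3 = Round(s_2, k_2) = 0xB65DE7
s_4 = Round(s_3, k_3) = 0xDF1873
s_5 = Round(s_4, k_4) = 0xC1CA61

0xC1CA61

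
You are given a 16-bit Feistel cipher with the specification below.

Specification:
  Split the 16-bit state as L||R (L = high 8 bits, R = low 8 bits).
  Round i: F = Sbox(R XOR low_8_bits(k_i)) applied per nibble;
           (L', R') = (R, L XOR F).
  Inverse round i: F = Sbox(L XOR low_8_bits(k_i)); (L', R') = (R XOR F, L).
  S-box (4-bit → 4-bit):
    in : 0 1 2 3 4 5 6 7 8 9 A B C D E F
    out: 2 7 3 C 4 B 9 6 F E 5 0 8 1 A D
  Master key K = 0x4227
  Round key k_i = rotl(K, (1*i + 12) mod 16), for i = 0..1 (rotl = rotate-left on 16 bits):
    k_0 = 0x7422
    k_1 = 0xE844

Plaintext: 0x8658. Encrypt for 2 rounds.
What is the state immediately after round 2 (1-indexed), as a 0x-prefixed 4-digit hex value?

0xE30E

s_0 = plaintext = 0x8658
s_1 = Round(s_0, k_0) = 0x58E3
s_2 = Round(s_1, k_1) = 0xE30E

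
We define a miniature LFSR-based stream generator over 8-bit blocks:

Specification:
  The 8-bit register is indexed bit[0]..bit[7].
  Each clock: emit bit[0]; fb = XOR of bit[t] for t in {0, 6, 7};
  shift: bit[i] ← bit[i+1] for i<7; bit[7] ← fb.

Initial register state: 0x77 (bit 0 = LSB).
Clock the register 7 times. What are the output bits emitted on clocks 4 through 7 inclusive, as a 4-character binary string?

reg_0 = 0x77
clock 1: out=1, reg = 0x3B
clock 2: out=1, reg = 0x9D
clock 3: out=1, reg = 0x4E
clock 4: out=0, reg = 0xA7
clock 5: out=1, reg = 0x53
clock 6: out=1, reg = 0x29
clock 7: out=1, reg = 0x94

0111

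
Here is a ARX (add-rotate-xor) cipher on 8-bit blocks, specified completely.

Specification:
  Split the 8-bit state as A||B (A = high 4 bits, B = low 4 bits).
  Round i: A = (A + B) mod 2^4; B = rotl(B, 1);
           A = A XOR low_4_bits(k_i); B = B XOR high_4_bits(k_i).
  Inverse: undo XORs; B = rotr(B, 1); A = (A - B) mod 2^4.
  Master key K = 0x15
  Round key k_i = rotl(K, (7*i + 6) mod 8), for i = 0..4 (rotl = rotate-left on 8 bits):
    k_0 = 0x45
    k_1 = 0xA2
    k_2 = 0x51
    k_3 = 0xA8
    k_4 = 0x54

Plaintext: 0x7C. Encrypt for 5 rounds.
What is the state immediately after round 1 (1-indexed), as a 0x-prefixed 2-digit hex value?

s_0 = plaintext = 0x7C
s_1 = Round(s_0, k_0) = 0x6D
s_2 = Round(s_1, k_1) = 0x11
s_3 = Round(s_2, k_2) = 0x37
s_4 = Round(s_3, k_3) = 0x24
s_5 = Round(s_4, k_4) = 0x2D

0x6D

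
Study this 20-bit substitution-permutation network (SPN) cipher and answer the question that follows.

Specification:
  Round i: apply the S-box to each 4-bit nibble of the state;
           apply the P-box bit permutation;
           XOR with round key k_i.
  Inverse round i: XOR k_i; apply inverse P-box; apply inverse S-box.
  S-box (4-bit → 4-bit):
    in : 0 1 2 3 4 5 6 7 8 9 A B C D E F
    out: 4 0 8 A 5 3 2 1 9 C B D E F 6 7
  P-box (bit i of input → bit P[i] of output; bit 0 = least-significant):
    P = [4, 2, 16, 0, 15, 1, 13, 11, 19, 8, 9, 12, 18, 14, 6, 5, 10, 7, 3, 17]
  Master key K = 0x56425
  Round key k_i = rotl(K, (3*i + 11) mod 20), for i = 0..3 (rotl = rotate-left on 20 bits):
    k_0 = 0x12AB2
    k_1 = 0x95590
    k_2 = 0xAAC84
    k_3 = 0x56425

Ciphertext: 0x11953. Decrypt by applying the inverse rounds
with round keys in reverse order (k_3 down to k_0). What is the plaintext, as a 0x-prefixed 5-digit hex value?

s_0 = ciphertext = 0x11953
s_1 = InvRound(s_0, k_3) = 0x7D3C5
s_2 = InvRound(s_1, k_2) = 0x7FD99
s_3 = InvRound(s_2, k_1) = 0x977B2
s_4 = InvRound(s_3, k_0) = 0x76A21

0x76A21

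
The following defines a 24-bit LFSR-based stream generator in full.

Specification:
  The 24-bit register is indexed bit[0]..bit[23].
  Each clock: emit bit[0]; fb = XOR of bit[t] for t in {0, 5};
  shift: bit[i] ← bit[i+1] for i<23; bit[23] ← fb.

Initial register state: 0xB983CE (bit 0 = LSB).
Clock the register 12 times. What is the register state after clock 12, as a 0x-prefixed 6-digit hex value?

0xFD0B98

reg_0 = 0xB983CE
clock 1: out=0, reg = 0x5CC1E7
clock 2: out=1, reg = 0x2E60F3
clock 3: out=1, reg = 0x173079
clock 4: out=1, reg = 0x0B983C
clock 5: out=0, reg = 0x85CC1E
clock 6: out=0, reg = 0x42E60F
clock 7: out=1, reg = 0xA17307
clock 8: out=1, reg = 0xD0B983
clock 9: out=1, reg = 0xE85CC1
clock 10: out=1, reg = 0xF42E60
clock 11: out=0, reg = 0xFA1730
clock 12: out=0, reg = 0xFD0B98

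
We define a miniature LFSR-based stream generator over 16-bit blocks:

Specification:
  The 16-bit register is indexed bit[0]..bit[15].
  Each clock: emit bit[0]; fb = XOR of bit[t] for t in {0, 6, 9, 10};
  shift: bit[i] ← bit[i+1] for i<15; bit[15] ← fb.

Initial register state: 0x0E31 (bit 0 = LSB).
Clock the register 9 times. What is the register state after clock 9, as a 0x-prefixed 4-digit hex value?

0xE687

reg_0 = 0x0E31
clock 1: out=1, reg = 0x8718
clock 2: out=0, reg = 0x438C
clock 3: out=0, reg = 0xA1C6
clock 4: out=0, reg = 0xD0E3
clock 5: out=1, reg = 0x6871
clock 6: out=1, reg = 0x3438
clock 7: out=0, reg = 0x9A1C
clock 8: out=0, reg = 0xCD0E
clock 9: out=0, reg = 0xE687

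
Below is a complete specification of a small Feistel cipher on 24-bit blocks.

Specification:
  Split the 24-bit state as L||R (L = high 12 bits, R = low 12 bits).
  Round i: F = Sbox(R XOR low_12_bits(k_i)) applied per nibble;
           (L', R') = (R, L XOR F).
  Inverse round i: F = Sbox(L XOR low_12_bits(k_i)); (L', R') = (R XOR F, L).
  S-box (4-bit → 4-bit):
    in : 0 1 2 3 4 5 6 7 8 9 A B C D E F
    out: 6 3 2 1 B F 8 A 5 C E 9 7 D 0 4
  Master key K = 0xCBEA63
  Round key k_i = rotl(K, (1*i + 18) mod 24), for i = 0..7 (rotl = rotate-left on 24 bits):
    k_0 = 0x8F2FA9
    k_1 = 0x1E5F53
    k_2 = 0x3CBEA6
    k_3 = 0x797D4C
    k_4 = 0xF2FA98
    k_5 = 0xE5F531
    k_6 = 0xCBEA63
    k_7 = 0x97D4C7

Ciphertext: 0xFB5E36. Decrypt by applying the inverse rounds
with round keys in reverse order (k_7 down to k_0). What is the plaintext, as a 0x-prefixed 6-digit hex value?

s_0 = ciphertext = 0xFB5E36
s_1 = InvRound(s_0, k_7) = 0x794FB5
s_2 = InvRound(s_1, k_6) = 0x2FF794
s_3 = InvRound(s_2, k_5) = 0xDE42FF
s_4 = InvRound(s_3, k_4) = 0x858DE4
s_5 = InvRound(s_4, k_3) = 0x2DF858
s_6 = InvRound(s_5, k_2) = 0xFF42DF
s_7 = InvRound(s_6, k_1) = 0x435FF4
s_8 = InvRound(s_7, k_0) = 0x633435

0x633435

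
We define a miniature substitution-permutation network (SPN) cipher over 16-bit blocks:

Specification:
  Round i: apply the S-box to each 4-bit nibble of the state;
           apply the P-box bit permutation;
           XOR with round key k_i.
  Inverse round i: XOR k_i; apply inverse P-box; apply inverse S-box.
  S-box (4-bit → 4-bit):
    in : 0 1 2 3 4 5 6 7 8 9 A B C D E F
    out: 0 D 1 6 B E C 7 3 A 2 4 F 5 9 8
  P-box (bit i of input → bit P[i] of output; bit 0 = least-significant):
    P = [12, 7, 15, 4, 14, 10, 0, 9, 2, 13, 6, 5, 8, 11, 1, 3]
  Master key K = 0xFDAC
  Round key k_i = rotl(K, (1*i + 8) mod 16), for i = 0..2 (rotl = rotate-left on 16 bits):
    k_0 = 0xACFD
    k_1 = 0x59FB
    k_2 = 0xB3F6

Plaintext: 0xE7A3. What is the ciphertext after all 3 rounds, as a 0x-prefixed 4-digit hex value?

0xF43B

s_0 = plaintext = 0xE7A3
s_1 = Round(s_0, k_0) = 0x0931
s_2 = Round(s_1, k_1) = 0xEDCA
s_3 = Round(s_2, k_2) = 0xF43B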